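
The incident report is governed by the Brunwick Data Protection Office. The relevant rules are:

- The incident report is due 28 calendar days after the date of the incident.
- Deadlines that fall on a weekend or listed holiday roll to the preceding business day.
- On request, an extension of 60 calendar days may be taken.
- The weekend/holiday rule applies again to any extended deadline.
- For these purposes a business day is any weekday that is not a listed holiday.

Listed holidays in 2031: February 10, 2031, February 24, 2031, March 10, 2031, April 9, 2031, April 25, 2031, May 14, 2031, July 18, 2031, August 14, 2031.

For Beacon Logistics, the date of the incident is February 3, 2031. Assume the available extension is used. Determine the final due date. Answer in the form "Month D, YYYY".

28 calendar days after February 3, 2031 is March 3, 2031.
March 3, 2031 (Monday) is already a business day.
The 60-calendar-day extension moves the deadline from March 3, 2031 to May 2, 2031.
May 2, 2031 (Friday) is already a business day.
So the filing is due May 2, 2031.

May 2, 2031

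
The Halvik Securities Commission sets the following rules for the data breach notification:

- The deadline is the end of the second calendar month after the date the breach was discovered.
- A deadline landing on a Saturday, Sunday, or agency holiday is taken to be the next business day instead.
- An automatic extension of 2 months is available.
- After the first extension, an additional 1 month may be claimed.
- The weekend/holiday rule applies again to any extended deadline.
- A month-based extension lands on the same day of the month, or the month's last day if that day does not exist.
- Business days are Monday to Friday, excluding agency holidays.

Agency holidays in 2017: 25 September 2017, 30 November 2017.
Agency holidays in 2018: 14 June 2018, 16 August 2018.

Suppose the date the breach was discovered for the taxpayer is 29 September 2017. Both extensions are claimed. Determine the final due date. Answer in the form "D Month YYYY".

1 March 2018

2 months after 29 September 2017 is November 2017; that month ends on 30 November 2017.
30 November 2017 falls on a listed holiday. Rolling to the next business day gives 1 December 2017, a Friday.
The 2 months extension carries 1 December 2017 to 1 February 2018.
1 February 2018 falls on a Thursday, which is a business day, so no adjustment is needed.
Add 1 month to 1 February 2018: 1 March 2018.
1 March 2018 is a Thursday and not a listed holiday, so it stands.
Final deadline: 1 March 2018.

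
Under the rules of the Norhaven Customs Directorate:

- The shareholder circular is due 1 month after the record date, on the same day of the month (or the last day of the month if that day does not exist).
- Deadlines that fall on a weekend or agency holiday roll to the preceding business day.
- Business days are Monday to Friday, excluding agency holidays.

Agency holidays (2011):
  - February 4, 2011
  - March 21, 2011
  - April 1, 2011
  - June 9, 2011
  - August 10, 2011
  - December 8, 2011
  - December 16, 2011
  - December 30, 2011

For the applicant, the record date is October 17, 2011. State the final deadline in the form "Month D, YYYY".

November 17, 2011

1 month after October 17, 2011, on the same day of the month, is November 17, 2011.
November 17, 2011 falls on a Thursday, which is a business day, so no adjustment is needed.
Final deadline: November 17, 2011.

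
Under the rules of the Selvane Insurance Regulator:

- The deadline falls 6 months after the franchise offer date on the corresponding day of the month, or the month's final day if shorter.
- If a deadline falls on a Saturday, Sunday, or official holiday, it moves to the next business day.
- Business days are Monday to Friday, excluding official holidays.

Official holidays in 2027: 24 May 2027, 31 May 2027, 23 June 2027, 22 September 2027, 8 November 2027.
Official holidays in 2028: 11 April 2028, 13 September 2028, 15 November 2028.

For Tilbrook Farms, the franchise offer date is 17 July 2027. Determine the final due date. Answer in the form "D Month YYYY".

17 January 2028

6 months after 17 July 2027, on the same day of the month, is 17 January 2028.
17 January 2028 (Monday) is already a business day.
The final due date is 17 January 2028.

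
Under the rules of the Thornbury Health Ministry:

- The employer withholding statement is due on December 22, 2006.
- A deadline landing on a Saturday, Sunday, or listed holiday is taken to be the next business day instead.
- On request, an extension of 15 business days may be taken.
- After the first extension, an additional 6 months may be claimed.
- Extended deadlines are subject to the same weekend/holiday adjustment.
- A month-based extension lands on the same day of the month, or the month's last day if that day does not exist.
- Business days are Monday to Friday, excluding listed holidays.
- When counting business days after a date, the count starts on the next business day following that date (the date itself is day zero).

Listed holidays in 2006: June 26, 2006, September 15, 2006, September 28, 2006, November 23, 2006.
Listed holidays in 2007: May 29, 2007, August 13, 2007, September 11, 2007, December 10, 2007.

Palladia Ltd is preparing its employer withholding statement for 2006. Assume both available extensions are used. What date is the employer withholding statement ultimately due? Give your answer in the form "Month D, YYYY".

The stated deadline is December 22, 2006.
December 22, 2006 falls on a Friday, which is a business day, so no adjustment is needed.
The 15-business-day extension runs from December 22, 2006 to January 12, 2007.
January 12, 2007 (Friday) is already a business day.
The 6 months extension carries January 12, 2007 to July 12, 2007.
July 12, 2007 is a Thursday and not a listed holiday, so it stands.
Final deadline: July 12, 2007.

July 12, 2007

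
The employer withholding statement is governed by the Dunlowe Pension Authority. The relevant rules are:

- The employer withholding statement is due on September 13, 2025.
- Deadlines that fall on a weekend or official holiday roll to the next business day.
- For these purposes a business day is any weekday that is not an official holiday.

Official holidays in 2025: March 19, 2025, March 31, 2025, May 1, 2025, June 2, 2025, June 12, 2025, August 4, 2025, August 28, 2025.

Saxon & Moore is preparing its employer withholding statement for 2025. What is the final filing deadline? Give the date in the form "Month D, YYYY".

Start from the fixed due date, September 13, 2025.
September 13, 2025 is a Saturday, so it moves to the next business day, September 15, 2025 (Monday).
Final deadline: September 15, 2025.

September 15, 2025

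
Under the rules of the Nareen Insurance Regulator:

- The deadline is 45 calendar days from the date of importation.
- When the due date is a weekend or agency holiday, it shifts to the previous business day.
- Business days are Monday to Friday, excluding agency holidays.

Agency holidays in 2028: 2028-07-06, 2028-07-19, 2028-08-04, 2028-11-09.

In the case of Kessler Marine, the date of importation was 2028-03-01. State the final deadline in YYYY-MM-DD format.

45 calendar days after 2028-03-01 is 2028-04-15.
2028-04-15 is a Saturday; the preceding business day is 2028-04-14 (Friday).
So the filing is due 2028-04-14.

2028-04-14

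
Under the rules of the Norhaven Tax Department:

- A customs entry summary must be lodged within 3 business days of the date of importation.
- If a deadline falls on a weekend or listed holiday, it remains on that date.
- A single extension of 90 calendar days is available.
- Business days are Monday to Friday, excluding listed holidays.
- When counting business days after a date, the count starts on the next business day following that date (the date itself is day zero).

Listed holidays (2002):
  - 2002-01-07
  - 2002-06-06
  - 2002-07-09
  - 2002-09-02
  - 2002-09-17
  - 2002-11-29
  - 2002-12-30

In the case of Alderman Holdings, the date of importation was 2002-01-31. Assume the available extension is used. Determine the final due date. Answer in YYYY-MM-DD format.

Starting the day after 2002-01-31 and counting 3 business days lands on 2002-02-05.
2002-02-05 falls on a Tuesday. The rules make no weekend/holiday allowance, so it remains 2002-02-05.
Add the 90 calendar-day extension to 2002-02-05: 2002-05-06.
2002-05-06 falls on a Monday. The rules make no weekend/holiday allowance, so it remains 2002-05-06.
Deadline: 2002-05-06.

2002-05-06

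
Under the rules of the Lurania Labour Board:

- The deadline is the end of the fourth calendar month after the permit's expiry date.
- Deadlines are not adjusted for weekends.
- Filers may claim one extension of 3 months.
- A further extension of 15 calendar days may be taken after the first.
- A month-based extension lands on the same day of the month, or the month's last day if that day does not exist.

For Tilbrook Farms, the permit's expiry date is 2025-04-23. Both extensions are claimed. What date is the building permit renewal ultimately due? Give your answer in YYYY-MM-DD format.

4 months after 2025-04-23 is August 2025; that month ends on 2025-08-31.
2025-08-31 falls on a Sunday. The rules make no weekend/holiday allowance, so it remains 2025-08-31.
Applying the 3 months extension: 3 months after 2025-08-31 is 2025-11-30 (day 31 does not exist in November, so the month's last day is used).
2025-11-30 falls on a Sunday. The rules make no weekend/holiday allowance, so it remains 2025-11-30.
With the 15-day extension, 2025-11-30 becomes 2025-12-15.
No adjustment is made for weekends or holidays, so 2025-12-15 stands.
Deadline: 2025-12-15.

2025-12-15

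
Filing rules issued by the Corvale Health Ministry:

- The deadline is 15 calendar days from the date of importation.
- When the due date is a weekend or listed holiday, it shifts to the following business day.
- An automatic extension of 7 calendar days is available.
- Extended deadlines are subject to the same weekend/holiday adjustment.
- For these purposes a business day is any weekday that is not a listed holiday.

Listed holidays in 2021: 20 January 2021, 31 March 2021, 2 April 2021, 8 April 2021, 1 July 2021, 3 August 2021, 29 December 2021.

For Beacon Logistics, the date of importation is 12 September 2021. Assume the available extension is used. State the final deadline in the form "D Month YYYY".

15 calendar days after 12 September 2021 is 27 September 2021.
27 September 2021 (Monday) is already a business day.
With the 7-day extension, 27 September 2021 becomes 4 October 2021.
4 October 2021 falls on a Monday, which is a business day, so no adjustment is needed.
Final deadline: 4 October 2021.

4 October 2021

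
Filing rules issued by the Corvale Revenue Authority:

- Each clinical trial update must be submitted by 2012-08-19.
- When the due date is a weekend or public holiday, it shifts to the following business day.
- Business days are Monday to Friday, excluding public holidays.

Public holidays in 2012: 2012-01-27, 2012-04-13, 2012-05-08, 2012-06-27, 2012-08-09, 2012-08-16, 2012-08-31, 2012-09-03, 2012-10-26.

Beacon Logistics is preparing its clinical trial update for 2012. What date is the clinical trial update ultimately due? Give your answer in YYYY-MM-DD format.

The statutory due date is 2012-08-19.
2012-08-19 is a Sunday; the next business day is 2012-08-20 (Monday).
The final due date is 2012-08-20.

2012-08-20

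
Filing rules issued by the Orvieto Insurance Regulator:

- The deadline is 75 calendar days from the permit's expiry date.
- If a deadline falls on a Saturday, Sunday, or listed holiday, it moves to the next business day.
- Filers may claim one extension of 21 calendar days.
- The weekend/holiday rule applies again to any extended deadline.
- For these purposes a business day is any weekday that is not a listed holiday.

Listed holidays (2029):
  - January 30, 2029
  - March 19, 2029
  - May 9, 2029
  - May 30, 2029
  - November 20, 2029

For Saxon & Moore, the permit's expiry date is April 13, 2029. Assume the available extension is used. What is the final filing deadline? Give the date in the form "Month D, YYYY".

July 18, 2029

Trigger date April 13, 2029 + 75 calendar days = June 27, 2029.
June 27, 2029 (Wednesday) is already a business day.
With the 21-day extension, June 27, 2029 becomes July 18, 2029.
July 18, 2029 (Wednesday) is already a business day.
Final deadline: July 18, 2029.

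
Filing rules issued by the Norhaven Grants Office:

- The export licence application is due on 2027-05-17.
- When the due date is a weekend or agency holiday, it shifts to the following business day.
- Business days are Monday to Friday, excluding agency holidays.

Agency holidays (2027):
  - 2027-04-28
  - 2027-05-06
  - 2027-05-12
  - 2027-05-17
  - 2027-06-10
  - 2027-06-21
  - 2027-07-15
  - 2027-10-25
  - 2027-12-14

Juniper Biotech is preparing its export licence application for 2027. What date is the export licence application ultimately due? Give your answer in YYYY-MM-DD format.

2027-05-18

Start from the fixed due date, 2027-05-17.
2027-05-17 falls on a listed holiday. Rolling to the next business day gives 2027-05-18, a Tuesday.
Deadline: 2027-05-18.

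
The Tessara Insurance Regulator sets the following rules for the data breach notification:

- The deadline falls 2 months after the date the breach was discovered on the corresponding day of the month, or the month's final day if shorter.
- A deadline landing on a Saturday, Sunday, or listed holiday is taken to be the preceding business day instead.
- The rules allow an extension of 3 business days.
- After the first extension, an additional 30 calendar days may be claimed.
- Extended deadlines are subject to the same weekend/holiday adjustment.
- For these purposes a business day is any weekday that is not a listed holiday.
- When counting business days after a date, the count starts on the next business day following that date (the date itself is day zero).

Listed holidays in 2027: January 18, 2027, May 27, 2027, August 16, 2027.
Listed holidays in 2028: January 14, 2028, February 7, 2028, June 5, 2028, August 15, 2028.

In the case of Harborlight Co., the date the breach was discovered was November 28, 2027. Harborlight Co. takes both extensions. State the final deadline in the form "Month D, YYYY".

Moving 2 months forward from November 28, 2027 on the corresponding day gives January 28, 2028.
January 28, 2028 (Friday) is already a business day.
The 3-business-day extension runs from January 28, 2028 to February 2, 2028.
February 2, 2028 is a Wednesday and not a listed holiday, so it stands.
With the 30-day extension, February 2, 2028 becomes March 3, 2028.
March 3, 2028 (Friday) is already a business day.
Deadline: March 3, 2028.

March 3, 2028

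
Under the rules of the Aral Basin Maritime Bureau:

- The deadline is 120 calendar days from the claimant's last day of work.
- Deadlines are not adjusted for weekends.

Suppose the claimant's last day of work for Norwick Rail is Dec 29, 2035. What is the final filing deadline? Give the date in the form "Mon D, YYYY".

Adding 120 calendar days to Dec 29, 2035 gives Apr 27, 2036.
Apr 27, 2036 falls on a Sunday. The rules make no weekend/holiday allowance, so it remains Apr 27, 2036.
Deadline: Apr 27, 2036.

Apr 27, 2036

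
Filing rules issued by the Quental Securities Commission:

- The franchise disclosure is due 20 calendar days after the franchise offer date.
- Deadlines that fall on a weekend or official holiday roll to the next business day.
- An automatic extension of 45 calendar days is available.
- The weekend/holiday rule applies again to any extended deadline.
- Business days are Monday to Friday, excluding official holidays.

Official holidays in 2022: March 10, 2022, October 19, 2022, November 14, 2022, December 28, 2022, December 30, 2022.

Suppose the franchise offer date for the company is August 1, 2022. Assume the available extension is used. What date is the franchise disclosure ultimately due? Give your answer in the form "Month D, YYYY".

From August 1, 2022, 20 calendar days later is August 21, 2022.
August 21, 2022 falls on a Sunday. Rolling to the next business day gives August 22, 2022, a Monday.
Applying the 45-calendar-day extension: August 22, 2022 + 45 days = October 6, 2022.
Since October 6, 2022 is a Thursday and not a holiday, the date is unchanged.
Final deadline: October 6, 2022.

October 6, 2022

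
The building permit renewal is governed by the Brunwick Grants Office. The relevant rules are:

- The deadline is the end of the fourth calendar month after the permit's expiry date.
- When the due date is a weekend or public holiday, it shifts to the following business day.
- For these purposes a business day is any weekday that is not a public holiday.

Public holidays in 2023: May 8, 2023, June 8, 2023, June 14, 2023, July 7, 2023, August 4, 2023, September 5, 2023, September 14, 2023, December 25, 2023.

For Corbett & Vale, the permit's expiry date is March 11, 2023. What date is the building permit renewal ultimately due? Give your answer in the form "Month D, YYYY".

July 31, 2023

The fourth month after March 11, 2023 is July 2023, whose last day is July 31, 2023.
Since July 31, 2023 is a Monday and not a holiday, the date is unchanged.
Deadline: July 31, 2023.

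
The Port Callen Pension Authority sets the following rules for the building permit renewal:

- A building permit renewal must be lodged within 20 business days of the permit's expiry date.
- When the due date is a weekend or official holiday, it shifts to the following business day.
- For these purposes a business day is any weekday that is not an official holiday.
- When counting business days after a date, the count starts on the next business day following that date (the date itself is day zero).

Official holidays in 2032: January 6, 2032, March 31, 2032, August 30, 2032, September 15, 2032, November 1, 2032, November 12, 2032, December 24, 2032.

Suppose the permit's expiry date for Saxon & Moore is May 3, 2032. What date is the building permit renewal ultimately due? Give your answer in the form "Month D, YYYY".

May 31, 2032

20 business days after May 3, 2032, excluding weekends and holidays, is May 31, 2032.
May 31, 2032 (Monday) is already a business day.
Final deadline: May 31, 2032.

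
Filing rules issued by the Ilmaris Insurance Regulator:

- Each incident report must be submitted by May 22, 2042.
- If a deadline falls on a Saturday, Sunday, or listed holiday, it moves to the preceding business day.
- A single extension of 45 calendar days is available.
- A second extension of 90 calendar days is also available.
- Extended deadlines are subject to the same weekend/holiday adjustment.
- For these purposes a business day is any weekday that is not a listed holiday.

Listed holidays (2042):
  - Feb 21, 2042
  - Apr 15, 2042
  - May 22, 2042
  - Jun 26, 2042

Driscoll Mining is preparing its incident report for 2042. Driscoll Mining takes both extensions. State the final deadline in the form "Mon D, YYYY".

Oct 2, 2042

Start from the fixed due date, May 22, 2042.
Because May 22, 2042 is a listed holiday, the deadline becomes May 21, 2042 (Wednesday).
With the 45-day extension, May 21, 2042 becomes Jul 5, 2042.
Jul 5, 2042 is a Saturday, so it moves to the preceding business day, Jul 4, 2042 (Friday).
The 90-calendar-day extension moves the deadline from Jul 4, 2042 to Oct 2, 2042.
Oct 2, 2042 (Thursday) is already a business day.
Deadline: Oct 2, 2042.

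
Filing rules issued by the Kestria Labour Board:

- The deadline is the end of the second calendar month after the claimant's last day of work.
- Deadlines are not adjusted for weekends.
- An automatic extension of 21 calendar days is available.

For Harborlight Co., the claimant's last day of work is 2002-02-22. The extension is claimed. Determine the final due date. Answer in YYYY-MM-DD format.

2 months after 2002-02-22 is April 2002; that month ends on 2002-04-30.
2002-04-30 falls on a Tuesday. The rules make no weekend/holiday allowance, so it remains 2002-04-30.
With the 21-day extension, 2002-04-30 becomes 2002-05-21.
2002-05-21 falls on a Tuesday. The rules make no weekend/holiday allowance, so it remains 2002-05-21.
So the filing is due 2002-05-21.

2002-05-21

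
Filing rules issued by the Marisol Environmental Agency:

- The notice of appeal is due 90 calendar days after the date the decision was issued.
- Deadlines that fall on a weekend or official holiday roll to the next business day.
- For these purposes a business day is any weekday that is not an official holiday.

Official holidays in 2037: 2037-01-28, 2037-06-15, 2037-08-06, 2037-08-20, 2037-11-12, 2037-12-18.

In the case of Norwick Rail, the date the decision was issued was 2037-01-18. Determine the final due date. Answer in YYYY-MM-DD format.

2037-04-20

Adding 90 calendar days to 2037-01-18 gives 2037-04-18.
2037-04-18 falls on a Saturday. Rolling to the next business day gives 2037-04-20, a Monday.
The final due date is 2037-04-20.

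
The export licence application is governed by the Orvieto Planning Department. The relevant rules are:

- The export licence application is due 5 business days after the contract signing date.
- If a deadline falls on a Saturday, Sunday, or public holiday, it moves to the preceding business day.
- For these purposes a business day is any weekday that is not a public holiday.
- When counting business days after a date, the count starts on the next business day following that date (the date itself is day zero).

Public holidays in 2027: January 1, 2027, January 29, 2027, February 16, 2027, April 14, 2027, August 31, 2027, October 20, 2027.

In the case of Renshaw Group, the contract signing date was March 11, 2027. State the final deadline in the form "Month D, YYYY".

5 business days after March 11, 2027, excluding weekends and holidays, is March 18, 2027.
Since March 18, 2027 is a Thursday and not a holiday, the date is unchanged.
Deadline: March 18, 2027.

March 18, 2027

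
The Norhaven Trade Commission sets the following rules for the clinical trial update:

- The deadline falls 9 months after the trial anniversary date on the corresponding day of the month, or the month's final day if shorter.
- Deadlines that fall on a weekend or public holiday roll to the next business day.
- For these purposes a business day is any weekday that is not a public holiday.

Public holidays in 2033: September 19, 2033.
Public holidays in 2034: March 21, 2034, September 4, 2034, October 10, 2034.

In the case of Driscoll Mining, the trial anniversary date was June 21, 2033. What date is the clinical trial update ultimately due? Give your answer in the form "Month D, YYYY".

March 22, 2034

9 months from June 21, 2033 is March 21, 2034.
Because March 21, 2034 is a listed holiday, the deadline becomes March 22, 2034 (Wednesday).
Deadline: March 22, 2034.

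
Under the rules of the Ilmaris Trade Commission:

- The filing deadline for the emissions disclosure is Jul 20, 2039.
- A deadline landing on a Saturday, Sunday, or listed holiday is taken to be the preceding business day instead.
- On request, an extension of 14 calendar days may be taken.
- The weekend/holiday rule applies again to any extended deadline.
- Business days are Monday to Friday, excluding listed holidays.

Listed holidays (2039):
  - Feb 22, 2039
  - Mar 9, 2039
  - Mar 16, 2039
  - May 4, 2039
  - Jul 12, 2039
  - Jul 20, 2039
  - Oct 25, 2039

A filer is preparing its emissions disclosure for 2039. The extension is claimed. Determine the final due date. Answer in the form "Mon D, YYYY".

The stated deadline is Jul 20, 2039.
Because Jul 20, 2039 is a listed holiday, the deadline becomes Jul 19, 2039 (Tuesday).
Applying the 14-calendar-day extension: Jul 19, 2039 + 14 days = Aug 2, 2039.
Since Aug 2, 2039 is a Tuesday and not a holiday, the date is unchanged.
Deadline: Aug 2, 2039.

Aug 2, 2039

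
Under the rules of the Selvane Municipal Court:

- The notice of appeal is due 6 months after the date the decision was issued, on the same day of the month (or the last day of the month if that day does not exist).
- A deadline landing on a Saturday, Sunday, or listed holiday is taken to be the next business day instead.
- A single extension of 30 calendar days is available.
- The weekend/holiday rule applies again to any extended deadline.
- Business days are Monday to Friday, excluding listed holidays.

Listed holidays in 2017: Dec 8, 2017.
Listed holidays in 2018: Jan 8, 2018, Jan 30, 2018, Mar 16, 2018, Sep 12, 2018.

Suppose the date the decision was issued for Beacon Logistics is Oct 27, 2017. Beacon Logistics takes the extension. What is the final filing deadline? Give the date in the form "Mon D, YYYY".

Moving 6 months forward from Oct 27, 2017 on the corresponding day gives Apr 27, 2018.
Apr 27, 2018 falls on a Friday, which is a business day, so no adjustment is needed.
Applying the 30-calendar-day extension: Apr 27, 2018 + 30 days = May 27, 2018.
May 27, 2018 falls on a Sunday. Rolling to the next business day gives May 28, 2018, a Monday.
Final deadline: May 28, 2018.

May 28, 2018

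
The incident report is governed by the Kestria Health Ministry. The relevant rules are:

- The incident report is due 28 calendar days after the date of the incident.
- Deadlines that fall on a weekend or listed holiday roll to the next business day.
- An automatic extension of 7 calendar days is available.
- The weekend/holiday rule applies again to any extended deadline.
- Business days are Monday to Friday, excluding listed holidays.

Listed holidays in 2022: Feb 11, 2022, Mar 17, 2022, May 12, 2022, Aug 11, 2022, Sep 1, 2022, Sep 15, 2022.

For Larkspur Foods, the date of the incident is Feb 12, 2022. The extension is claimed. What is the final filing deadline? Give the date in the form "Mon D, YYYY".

Mar 21, 2022

From Feb 12, 2022, 28 calendar days later is Mar 12, 2022.
Mar 12, 2022 is a Saturday, so it moves to the next business day, Mar 14, 2022 (Monday).
With the 7-day extension, Mar 14, 2022 becomes Mar 21, 2022.
Mar 21, 2022 is a Monday and not a listed holiday, so it stands.
Final deadline: Mar 21, 2022.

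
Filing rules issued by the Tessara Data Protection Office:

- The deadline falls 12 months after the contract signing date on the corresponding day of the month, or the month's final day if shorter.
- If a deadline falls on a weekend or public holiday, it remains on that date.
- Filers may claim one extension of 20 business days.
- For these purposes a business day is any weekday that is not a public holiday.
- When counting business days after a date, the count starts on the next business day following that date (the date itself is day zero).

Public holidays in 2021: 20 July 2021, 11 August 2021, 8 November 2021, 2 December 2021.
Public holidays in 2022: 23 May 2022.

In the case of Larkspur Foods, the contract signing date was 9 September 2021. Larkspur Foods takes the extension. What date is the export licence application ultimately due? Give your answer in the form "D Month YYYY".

7 October 2022

Moving 12 months forward from 9 September 2021 on the corresponding day gives 9 September 2022.
9 September 2022 falls on a Friday. The rules make no weekend/holiday allowance, so it remains 9 September 2022.
Applying the 20-business-day extension: 20 business days after 9 September 2022 is 7 October 2022.
7 October 2022 is a Friday; no weekend or holiday adjustment applies.
Final deadline: 7 October 2022.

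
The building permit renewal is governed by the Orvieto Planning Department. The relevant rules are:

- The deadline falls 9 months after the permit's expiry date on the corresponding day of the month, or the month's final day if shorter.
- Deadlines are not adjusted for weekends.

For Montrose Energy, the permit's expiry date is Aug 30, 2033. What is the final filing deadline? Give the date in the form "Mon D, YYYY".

May 30, 2034

Moving 9 months forward from Aug 30, 2033 on the corresponding day gives May 30, 2034.
May 30, 2034 is a Tuesday; no weekend or holiday adjustment applies.
Deadline: May 30, 2034.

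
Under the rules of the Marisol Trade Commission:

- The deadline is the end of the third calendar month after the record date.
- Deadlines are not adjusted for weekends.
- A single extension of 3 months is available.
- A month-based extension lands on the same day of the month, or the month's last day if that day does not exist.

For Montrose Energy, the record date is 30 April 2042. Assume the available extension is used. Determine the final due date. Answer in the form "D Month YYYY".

3 months after 30 April 2042 is July 2042; that month ends on 31 July 2042.
No adjustment is made for weekends or holidays, so 31 July 2042 stands.
Add 3 months to 31 July 2042: 31 October 2042.
No adjustment is made for weekends or holidays, so 31 October 2042 stands.
Deadline: 31 October 2042.

31 October 2042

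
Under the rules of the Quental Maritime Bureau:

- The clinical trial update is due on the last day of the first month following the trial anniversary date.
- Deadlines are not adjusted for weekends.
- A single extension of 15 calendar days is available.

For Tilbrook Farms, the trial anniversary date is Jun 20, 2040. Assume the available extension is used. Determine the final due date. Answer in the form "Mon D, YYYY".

The first month after Jun 20, 2040 is July 2040, whose last day is Jul 31, 2040.
No adjustment is made for weekends or holidays, so Jul 31, 2040 stands.
Applying the 15-calendar-day extension: Jul 31, 2040 + 15 days = Aug 15, 2040.
No adjustment is made for weekends or holidays, so Aug 15, 2040 stands.
So the filing is due Aug 15, 2040.

Aug 15, 2040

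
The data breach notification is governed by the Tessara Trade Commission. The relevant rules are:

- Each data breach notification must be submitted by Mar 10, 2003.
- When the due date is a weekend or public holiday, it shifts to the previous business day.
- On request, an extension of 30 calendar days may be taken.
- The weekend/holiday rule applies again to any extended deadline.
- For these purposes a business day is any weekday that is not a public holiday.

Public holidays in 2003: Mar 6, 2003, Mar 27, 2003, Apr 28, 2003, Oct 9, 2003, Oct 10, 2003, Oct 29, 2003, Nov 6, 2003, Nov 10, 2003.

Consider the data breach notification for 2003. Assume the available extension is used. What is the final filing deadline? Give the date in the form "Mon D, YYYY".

Apr 9, 2003

Start from the fixed due date, Mar 10, 2003.
Mar 10, 2003 falls on a Monday, which is a business day, so no adjustment is needed.
The 30-calendar-day extension moves the deadline from Mar 10, 2003 to Apr 9, 2003.
Since Apr 9, 2003 is a Wednesday and not a holiday, the date is unchanged.
Deadline: Apr 9, 2003.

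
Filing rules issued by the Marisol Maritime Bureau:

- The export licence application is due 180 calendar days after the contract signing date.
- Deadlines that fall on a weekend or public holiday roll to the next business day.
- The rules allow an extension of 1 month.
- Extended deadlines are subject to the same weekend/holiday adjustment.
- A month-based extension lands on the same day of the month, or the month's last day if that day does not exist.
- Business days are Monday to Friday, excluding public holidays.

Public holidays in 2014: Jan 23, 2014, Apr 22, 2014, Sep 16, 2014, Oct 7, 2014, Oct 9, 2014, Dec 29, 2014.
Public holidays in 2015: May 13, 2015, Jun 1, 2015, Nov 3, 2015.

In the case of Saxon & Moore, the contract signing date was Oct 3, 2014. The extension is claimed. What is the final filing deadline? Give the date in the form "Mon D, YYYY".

From Oct 3, 2014, 180 calendar days later is Apr 1, 2015.
Apr 1, 2015 is a Wednesday and not a listed holiday, so it stands.
The 1 month extension carries Apr 1, 2015 to May 1, 2015.
May 1, 2015 falls on a Friday, which is a business day, so no adjustment is needed.
Deadline: May 1, 2015.

May 1, 2015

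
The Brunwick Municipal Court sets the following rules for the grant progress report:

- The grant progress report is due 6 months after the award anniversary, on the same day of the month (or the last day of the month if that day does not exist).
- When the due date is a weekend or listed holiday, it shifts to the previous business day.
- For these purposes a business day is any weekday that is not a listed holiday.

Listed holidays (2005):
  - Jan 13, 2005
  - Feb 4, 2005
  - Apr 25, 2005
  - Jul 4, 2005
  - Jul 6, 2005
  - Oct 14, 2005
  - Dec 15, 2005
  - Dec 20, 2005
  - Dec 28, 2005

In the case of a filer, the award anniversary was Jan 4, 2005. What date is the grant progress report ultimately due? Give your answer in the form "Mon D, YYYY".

Moving 6 months forward from Jan 4, 2005 on the corresponding day gives Jul 4, 2005.
Because Jul 4, 2005 is a listed holiday, the deadline becomes Jul 1, 2005 (Friday).
So the filing is due Jul 1, 2005.

Jul 1, 2005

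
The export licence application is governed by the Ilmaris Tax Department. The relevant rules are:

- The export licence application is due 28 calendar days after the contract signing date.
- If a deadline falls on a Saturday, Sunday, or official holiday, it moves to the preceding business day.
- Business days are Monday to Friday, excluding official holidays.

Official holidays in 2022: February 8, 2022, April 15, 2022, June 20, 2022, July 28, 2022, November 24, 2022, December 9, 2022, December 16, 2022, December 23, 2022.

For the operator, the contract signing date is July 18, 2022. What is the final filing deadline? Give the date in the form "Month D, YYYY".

Trigger date July 18, 2022 + 28 calendar days = August 15, 2022.
August 15, 2022 is a Monday and not a listed holiday, so it stands.
Final deadline: August 15, 2022.

August 15, 2022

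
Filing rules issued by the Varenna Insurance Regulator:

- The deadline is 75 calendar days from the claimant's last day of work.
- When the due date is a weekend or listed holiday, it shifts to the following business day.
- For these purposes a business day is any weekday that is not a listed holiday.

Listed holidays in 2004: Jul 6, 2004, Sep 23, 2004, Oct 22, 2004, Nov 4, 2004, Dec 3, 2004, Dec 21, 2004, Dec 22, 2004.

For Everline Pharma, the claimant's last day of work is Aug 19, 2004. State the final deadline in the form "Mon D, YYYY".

Nov 2, 2004

75 calendar days after Aug 19, 2004 is Nov 2, 2004.
Nov 2, 2004 falls on a Tuesday, which is a business day, so no adjustment is needed.
The final due date is Nov 2, 2004.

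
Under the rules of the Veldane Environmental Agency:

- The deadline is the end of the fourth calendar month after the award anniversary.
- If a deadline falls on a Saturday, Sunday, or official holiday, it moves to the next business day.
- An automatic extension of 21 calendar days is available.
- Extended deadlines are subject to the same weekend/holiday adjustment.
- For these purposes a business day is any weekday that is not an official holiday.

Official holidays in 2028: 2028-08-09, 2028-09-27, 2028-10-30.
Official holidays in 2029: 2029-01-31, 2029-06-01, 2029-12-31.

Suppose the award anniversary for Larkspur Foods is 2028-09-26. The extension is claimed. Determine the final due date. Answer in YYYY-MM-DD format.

2029-02-22

The fourth month after 2028-09-26 is January 2029, whose last day is 2029-01-31.
2029-01-31 is a listed holiday, so it moves to the next business day, 2029-02-01 (Thursday).
With the 21-day extension, 2029-02-01 becomes 2029-02-22.
Since 2029-02-22 is a Thursday and not a holiday, the date is unchanged.
The final due date is 2029-02-22.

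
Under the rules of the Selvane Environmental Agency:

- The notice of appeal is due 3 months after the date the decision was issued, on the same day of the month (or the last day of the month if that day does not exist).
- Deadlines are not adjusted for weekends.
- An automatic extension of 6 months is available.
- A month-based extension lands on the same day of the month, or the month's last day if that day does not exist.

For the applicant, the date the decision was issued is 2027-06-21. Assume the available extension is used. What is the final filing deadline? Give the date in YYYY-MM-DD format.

2028-03-21

Moving 3 months forward from 2027-06-21 on the corresponding day gives 2027-09-21.
No adjustment is made for weekends or holidays, so 2027-09-21 stands.
The 6 months extension carries 2027-09-21 to 2028-03-21.
2028-03-21 is a Tuesday; no weekend or holiday adjustment applies.
So the filing is due 2028-03-21.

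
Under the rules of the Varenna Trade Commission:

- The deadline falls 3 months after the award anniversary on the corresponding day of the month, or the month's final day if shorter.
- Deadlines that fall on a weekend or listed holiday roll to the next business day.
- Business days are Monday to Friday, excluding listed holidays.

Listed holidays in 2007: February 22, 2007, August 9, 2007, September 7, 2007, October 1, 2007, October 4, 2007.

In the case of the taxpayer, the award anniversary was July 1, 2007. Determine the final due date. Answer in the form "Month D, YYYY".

3 months after July 1, 2007, on the same day of the month, is October 1, 2007.
Because October 1, 2007 is a listed holiday, the deadline becomes October 2, 2007 (Tuesday).
So the filing is due October 2, 2007.

October 2, 2007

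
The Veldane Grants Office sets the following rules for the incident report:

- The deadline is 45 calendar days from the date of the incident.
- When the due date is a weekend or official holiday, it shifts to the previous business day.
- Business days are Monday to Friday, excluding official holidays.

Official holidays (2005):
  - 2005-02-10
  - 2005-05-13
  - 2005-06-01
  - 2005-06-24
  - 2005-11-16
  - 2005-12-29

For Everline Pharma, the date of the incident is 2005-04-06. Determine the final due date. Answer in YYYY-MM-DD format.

45 calendar days after 2005-04-06 is 2005-05-21.
2005-05-21 is a Saturday, so it moves to the preceding business day, 2005-05-20 (Friday).
So the filing is due 2005-05-20.

2005-05-20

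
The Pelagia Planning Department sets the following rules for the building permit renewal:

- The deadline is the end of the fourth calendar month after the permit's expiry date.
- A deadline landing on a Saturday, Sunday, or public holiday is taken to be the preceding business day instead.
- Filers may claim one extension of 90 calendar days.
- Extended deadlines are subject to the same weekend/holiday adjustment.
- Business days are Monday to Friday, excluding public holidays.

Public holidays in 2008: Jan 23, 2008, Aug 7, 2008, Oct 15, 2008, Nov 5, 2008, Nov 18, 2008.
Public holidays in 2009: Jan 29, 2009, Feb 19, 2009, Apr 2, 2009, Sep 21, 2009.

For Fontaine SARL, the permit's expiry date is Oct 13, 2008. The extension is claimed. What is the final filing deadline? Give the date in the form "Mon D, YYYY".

4 months after Oct 13, 2008 falls in February 2009; the last day of that month is Feb 28, 2009.
Feb 28, 2009 is a Saturday; the preceding business day is Feb 27, 2009 (Friday).
Applying the 90-calendar-day extension: Feb 27, 2009 + 90 days = May 28, 2009.
Since May 28, 2009 is a Thursday and not a holiday, the date is unchanged.
Deadline: May 28, 2009.

May 28, 2009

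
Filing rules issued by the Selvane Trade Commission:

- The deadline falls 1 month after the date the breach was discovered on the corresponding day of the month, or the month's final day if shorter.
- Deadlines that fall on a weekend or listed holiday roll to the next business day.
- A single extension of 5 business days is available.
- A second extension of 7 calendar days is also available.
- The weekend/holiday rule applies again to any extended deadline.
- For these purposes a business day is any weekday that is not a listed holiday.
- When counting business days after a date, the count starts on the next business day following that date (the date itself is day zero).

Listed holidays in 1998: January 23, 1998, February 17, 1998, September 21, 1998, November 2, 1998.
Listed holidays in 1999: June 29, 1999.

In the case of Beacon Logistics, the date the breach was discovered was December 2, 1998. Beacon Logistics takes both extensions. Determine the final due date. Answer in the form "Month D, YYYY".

Moving 1 month forward from December 2, 1998 on the corresponding day gives January 2, 1999.
January 2, 1999 is a Saturday; the next business day is January 4, 1999 (Monday).
Counting 5 further business days from January 4, 1999 reaches January 11, 1999.
January 11, 1999 (Monday) is already a business day.
Add the 7 calendar-day extension to January 11, 1999: January 18, 1999.
January 18, 1999 (Monday) is already a business day.
So the filing is due January 18, 1999.

January 18, 1999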